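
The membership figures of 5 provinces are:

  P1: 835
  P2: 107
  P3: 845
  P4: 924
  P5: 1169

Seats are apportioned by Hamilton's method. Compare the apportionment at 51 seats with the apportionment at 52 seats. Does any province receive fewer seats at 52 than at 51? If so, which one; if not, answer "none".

At 51 seats: P1 11, P2 2, P3 11, P4 12, P5 15.
At 52 seats: P1 11, P2 2, P3 11, P4 12, P5 16.
No province's allocation decreased.

none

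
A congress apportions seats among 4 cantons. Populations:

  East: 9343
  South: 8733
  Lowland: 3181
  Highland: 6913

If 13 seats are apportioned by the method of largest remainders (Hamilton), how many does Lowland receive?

Total 28170; standard divisor 28170/13 ≈ 2166.923.
Standard quotas: East 4.3116, South 4.0301, Lowland 1.4680, Highland 3.1902.
Lower quotas: East 4, South 4, Lowland 1, Highland 3 (sum 12, leaving 1 seat).
Remainders in descending order: Lowland 0.4680, East 0.3116, Highland 0.1902, South 0.0301.
Largest remainder: Lowland receives the extra seat.
Lowland receives 2.

2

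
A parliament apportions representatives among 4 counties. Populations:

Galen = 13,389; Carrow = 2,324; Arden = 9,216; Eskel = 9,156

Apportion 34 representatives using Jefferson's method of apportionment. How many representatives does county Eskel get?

9

Standard divisor 34085/34 ≈ 1002.5; standard quotas: Galen 13.356, Carrow 2.318, Arden 9.193, Eskel 9.133.
Rounding down gives 13, 2, 9, 9 = 33 seats, so the divisor must be adjusted.
With modified divisor 940: modified quotas Galen 14.244, Carrow 2.472, Arden 9.804, Eskel 9.740.
Rounding down: Galen 14, Carrow 2, Arden 9, Eskel 9 (total 34).
Eskel receives 9.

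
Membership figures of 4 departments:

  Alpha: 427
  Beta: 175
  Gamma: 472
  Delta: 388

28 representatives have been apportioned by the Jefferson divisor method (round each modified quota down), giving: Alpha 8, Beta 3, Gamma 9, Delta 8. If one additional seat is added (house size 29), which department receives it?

Priority for the next seat is population ÷ (current seats + 1).
Priorities: Alpha 47.444, Beta 43.750, Gamma 47.200, Delta 43.111.
Highest priority: Alpha.

Alpha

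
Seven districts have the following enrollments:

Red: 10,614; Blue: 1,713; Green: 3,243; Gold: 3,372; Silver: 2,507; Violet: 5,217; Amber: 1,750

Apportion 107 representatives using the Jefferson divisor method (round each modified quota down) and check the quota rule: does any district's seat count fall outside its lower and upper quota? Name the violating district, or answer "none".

Standard quotas: Red 39.967, Blue 6.450, Green 12.211, Gold 12.697, Silver 9.440, Violet 19.645, Amber 6.590.
Jefferson allocation: Red 41, Blue 6, Green 12, Gold 13, Silver 9, Violet 20, Amber 6.
Red has quota 39.967 (lower 39, upper 40) but receives 41 — outside the quota interval.

Red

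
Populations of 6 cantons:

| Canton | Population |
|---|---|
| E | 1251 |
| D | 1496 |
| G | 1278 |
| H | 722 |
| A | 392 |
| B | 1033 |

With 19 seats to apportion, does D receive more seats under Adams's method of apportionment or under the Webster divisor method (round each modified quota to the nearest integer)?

Webster

Adams: E 4, D 4, G 4, H 2, A 2, B 3.
Webster: E 4, D 5, G 4, H 2, A 1, B 3.
D gets 4 under Adams and 5 under Webster.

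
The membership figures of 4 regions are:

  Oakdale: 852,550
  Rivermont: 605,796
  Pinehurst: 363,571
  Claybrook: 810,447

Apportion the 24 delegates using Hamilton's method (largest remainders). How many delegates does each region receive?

Oakdale 8, Rivermont 6, Pinehurst 3, Claybrook 7

The standard divisor is 2632364/24 ≈ 109681.833.
Standard quotas: Oakdale 7.7729, Rivermont 5.5232, Pinehurst 3.3148, Claybrook 7.3891.
Lower quotas: Oakdale 7, Rivermont 5, Pinehurst 3, Claybrook 7 (sum 22, leaving 2 seats).
Remainders in descending order: Oakdale 0.7729, Rivermont 0.5232, Claybrook 0.3891, Pinehurst 0.3148.
Largest remainders: Oakdale, Rivermont receive the extra seats.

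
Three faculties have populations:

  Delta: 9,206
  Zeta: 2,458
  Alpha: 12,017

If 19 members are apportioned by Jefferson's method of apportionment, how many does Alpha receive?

10

Standard divisor 23681/19 ≈ 1246.368; standard quotas: Delta 7.386, Zeta 1.972, Alpha 9.642.
Rounding down gives 7, 1, 9 = 17 seats, so the divisor must be adjusted.
With modified divisor 1180: modified quotas Delta 7.802, Zeta 2.083, Alpha 10.184.
Rounding down: Delta 7, Zeta 2, Alpha 10 (total 19).
Alpha receives 10.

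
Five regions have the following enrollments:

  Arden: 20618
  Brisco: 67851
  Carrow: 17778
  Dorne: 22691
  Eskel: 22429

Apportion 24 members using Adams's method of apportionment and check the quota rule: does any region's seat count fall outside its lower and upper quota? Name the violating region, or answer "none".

none

Standard quotas: Arden 3.269, Brisco 10.758, Carrow 2.819, Dorne 3.598, Eskel 3.556.
Adams allocation: Arden 3, Brisco 10, Carrow 3, Dorne 4, Eskel 4.
Every allocation lies between the lower and upper quota.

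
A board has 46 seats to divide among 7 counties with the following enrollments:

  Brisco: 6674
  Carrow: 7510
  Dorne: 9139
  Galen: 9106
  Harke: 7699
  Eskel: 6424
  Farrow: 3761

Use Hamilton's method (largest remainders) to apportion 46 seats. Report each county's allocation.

Brisco 6, Carrow 7, Dorne 8, Galen 8, Harke 7, Eskel 6, Farrow 4

Standard divisor: 50313 ÷ 46 ≈ 1093.761.
Standard quotas: Brisco 6.1019, Carrow 6.8662, Dorne 8.3556, Galen 8.3254, Harke 7.0390, Eskel 5.8733, Farrow 3.4386.
Lower quotas: Brisco 6, Carrow 6, Dorne 8, Galen 8, Harke 7, Eskel 5, Farrow 3 (sum 43, leaving 3 seats).
Remainders in descending order: Eskel 0.8733, Carrow 0.8662, Farrow 0.4386, Dorne 0.3556, Galen 0.3254, Brisco 0.1019, Harke 0.0390.
Largest remainders: Eskel, Carrow, Farrow receive the extra seats.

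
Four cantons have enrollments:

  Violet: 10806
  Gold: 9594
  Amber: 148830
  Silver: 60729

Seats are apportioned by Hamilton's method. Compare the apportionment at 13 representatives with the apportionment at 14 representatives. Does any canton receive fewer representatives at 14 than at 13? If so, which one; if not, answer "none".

Gold

At 13 seats: Violet 1, Gold 1, Amber 8, Silver 3.
At 14 seats: Violet 1, Gold 0, Amber 9, Silver 4.
Gold drops from 1 to 0.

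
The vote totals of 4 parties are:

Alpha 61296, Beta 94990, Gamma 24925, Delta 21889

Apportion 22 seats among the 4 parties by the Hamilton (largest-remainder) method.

Standard divisor: 203100 ÷ 22 ≈ 9231.818.
Standard quotas: Alpha 6.6396, Beta 10.2894, Gamma 2.6999, Delta 2.3710.
Lower quotas: Alpha 6, Beta 10, Gamma 2, Delta 2 (sum 20, leaving 2 seats).
Remainders in descending order: Gamma 0.6999, Alpha 0.6396, Delta 0.3710, Beta 0.2894.
Largest remainders: Gamma, Alpha receive the extra seats.

Alpha 7; Beta 10; Gamma 3; Delta 2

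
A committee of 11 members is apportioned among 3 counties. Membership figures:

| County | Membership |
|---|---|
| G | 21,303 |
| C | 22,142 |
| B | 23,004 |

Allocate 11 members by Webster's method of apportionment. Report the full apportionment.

Standard divisor 66449/11 ≈ 6040.818; standard quotas: G 3.527, C 3.665, B 3.808.
Rounding to the nearest integer gives 4, 4, 4 = 12 seats, so the divisor must be adjusted.
With modified divisor 6200: modified quotas G 3.436, C 3.571, B 3.710.
Rounding to the nearest integer: G 3, C 4, B 4 (total 11).

G: 3; C: 4; B: 4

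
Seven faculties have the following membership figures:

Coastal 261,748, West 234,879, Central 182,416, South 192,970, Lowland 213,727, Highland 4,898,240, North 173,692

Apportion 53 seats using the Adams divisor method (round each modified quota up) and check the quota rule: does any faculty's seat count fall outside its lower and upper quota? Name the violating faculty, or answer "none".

Standard quotas: Coastal 2.253, West 2.022, Central 1.570, South 1.661, Lowland 1.840, Highland 42.160, North 1.495.
Adams allocation: Coastal 3, West 2, Central 2, South 2, Lowland 2, Highland 40, North 2.
Highland has quota 42.160 (lower 42, upper 43) but receives 40 — outside the quota interval.

Highland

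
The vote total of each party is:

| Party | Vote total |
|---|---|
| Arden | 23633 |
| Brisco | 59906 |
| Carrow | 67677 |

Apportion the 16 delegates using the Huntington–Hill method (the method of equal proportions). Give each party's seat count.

With divisor 9446: modified quotas Arden 2.502, Brisco 6.342, Carrow 7.165.
Geometric-mean thresholds: Arden √(2·3)=2.449, Brisco √(6·7)=6.481, Carrow √(7·8)=7.483.
Each quota rounded against its threshold gives Arden 3, Brisco 6, Carrow 7 (total 16).

Arden: 3, Brisco: 6, Carrow: 7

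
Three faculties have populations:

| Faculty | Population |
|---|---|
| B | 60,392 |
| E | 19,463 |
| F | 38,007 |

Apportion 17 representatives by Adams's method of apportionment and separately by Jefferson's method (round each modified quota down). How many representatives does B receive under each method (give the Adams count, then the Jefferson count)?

8 and 9

Adams: B 8, E 3, F 6.
Jefferson: B 9, E 3, F 5.
B gets 8 under Adams and 9 under Jefferson.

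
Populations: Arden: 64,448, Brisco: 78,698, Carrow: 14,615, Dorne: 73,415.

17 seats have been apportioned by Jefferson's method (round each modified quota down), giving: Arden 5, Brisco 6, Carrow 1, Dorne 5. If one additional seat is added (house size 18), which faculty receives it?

Dorne

Priority for the next seat is population ÷ (current seats + 1).
Priorities: Arden 10741.333, Brisco 11242.571, Carrow 7307.500, Dorne 12235.833.
Highest priority: Dorne.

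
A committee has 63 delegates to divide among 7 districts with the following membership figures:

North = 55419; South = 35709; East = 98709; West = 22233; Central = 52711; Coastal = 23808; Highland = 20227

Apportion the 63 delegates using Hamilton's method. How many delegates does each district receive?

Standard divisor: 308816 ÷ 63 ≈ 4901.841.
Standard quotas: North 11.3058, South 7.2848, East 20.1371, West 4.5356, Central 10.7533, Coastal 4.8570, Highland 4.1264.
Lower quotas: North 11, South 7, East 20, West 4, Central 10, Coastal 4, Highland 4 (sum 60, leaving 3 seats).
Remainders in descending order: Coastal 0.8570, Central 0.7533, West 0.5356, North 0.3058, South 0.2848, East 0.1371, Highland 0.1264.
Largest remainders: Coastal, Central, West receive the extra seats.

North 11, South 7, East 20, West 5, Central 11, Coastal 5, Highland 4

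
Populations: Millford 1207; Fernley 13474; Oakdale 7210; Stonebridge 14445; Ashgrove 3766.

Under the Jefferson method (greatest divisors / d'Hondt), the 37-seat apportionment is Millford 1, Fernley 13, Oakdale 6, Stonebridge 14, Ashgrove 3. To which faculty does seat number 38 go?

Oakdale

Priority for the next seat is population ÷ (current seats + 1).
Priorities: Millford 603.500, Fernley 962.429, Oakdale 1030.000, Stonebridge 963.000, Ashgrove 941.500.
Highest priority: Oakdale.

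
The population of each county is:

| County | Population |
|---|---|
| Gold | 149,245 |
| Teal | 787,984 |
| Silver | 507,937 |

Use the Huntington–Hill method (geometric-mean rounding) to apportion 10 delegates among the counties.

With divisor 145247: modified quotas Gold 1.028, Teal 5.425, Silver 3.497.
Geometric-mean thresholds: Gold √(1·2)=1.414, Teal √(5·6)=5.477, Silver √(3·4)=3.464.
Each quota rounded against its threshold gives Gold 1, Teal 5, Silver 4 (total 10).

Gold 1; Teal 5; Silver 4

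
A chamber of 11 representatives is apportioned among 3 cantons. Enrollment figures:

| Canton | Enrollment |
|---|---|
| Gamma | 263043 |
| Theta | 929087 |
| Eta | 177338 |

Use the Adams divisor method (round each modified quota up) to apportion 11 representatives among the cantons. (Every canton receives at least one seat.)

Standard divisor 1369468/11 ≈ 124497.091; standard quotas: Gamma 2.113, Theta 7.463, Eta 1.424.
Rounding up gives 3, 8, 2 = 13 seats, so the divisor must be adjusted.
With modified divisor 143800: modified quotas Gamma 1.829, Theta 6.461, Eta 1.233.
Rounding up: Gamma 2, Theta 7, Eta 2 (total 11).

Gamma 2, Theta 7, Eta 2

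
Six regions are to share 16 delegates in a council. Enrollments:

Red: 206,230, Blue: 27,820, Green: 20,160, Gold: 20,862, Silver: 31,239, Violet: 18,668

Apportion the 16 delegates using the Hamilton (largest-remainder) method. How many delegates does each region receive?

Red 10, Blue 1, Green 1, Gold 1, Silver 2, Violet 1

Standard divisor: 324979 ÷ 16 ≈ 20311.188.
Standard quotas: Red 10.1535, Blue 1.3697, Green 0.9926, Gold 1.0271, Silver 1.5380, Violet 0.9191.
Lower quotas: Red 10, Blue 1, Green 0, Gold 1, Silver 1, Violet 0 (sum 13, leaving 3 seats).
Remainders in descending order: Green 0.9926, Violet 0.9191, Silver 0.5380, Blue 0.3697, Red 0.1535, Gold 0.0271.
Largest remainders: Green, Violet, Silver receive the extra seats.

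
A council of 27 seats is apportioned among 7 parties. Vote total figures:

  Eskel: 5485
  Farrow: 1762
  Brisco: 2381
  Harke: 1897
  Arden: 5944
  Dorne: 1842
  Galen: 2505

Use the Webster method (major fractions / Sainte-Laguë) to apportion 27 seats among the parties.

Eskel 7, Farrow 2, Brisco 3, Harke 2, Arden 8, Dorne 2, Galen 3

Standard divisor 21816/27 ≈ 808; standard quotas: Eskel 6.788, Farrow 2.181, Brisco 2.947, Harke 2.348, Arden 7.356, Dorne 2.280, Galen 3.100.
Rounding to the nearest integer gives 7, 2, 3, 2, 7, 2, 3 = 26 seats, so the divisor must be adjusted.
With modified divisor 780: modified quotas Eskel 7.032, Farrow 2.259, Brisco 3.053, Harke 2.432, Arden 7.621, Dorne 2.362, Galen 3.212.
Rounding to the nearest integer: Eskel 7, Farrow 2, Brisco 3, Harke 2, Arden 8, Dorne 2, Galen 3 (total 27).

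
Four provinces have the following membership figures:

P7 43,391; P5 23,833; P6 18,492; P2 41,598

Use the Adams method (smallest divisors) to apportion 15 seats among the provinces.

P7: 5, P5: 3, P6: 2, P2: 5

Standard divisor 127314/15 ≈ 8487.6; standard quotas: P7 5.112, P5 2.808, P6 2.179, P2 4.901.
Rounding up gives 6, 3, 3, 5 = 17 seats, so the divisor must be adjusted.
With modified divisor 9800: modified quotas P7 4.428, P5 2.432, P6 1.887, P2 4.245.
Rounding up: P7 5, P5 3, P6 2, P2 5 (total 15).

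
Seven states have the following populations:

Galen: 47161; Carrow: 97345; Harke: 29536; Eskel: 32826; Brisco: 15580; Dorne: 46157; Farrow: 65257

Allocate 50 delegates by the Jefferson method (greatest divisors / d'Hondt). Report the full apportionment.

Standard divisor 333862/50 ≈ 6677.24; standard quotas: Galen 7.063, Carrow 14.579, Harke 4.423, Eskel 4.916, Brisco 2.333, Dorne 6.913, Farrow 9.773.
Rounding down gives 7, 14, 4, 4, 2, 6, 9 = 46 seats, so the divisor must be adjusted.
With modified divisor 6300: modified quotas Galen 7.486, Carrow 15.452, Harke 4.688, Eskel 5.210, Brisco 2.473, Dorne 7.327, Farrow 10.358.
Rounding down: Galen 7, Carrow 15, Harke 4, Eskel 5, Brisco 2, Dorne 7, Farrow 10 (total 50).

Galen 7, Carrow 15, Harke 4, Eskel 5, Brisco 2, Dorne 7, Farrow 10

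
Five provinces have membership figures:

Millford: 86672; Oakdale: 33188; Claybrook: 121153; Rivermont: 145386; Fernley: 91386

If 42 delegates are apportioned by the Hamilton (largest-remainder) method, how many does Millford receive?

The standard divisor is 477785/42 ≈ 11375.833.
Standard quotas: Millford 7.6190, Oakdale 2.9174, Claybrook 10.6500, Rivermont 12.7803, Fernley 8.0333.
Lower quotas: Millford 7, Oakdale 2, Claybrook 10, Rivermont 12, Fernley 8 (sum 39, leaving 3 seats).
Remainders in descending order: Oakdale 0.9174, Rivermont 0.7803, Claybrook 0.6500, Millford 0.6190, Fernley 0.0333.
The surplus seats go to Oakdale, Rivermont, Claybrook.
Millford receives 7.

7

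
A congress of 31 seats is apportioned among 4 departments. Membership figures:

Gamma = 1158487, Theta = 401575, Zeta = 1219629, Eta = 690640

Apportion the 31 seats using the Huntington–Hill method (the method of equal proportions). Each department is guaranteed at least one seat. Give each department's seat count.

With divisor 113191: modified quotas Gamma 10.235, Theta 3.548, Zeta 10.775, Eta 6.102.
Geometric-mean thresholds: Gamma √(10·11)=10.488, Theta √(3·4)=3.464, Zeta √(10·11)=10.488, Eta √(6·7)=6.481.
Each quota rounded against its threshold gives Gamma 10, Theta 4, Zeta 11, Eta 6 (total 31).

Gamma=10, Theta=4, Zeta=11, Eta=6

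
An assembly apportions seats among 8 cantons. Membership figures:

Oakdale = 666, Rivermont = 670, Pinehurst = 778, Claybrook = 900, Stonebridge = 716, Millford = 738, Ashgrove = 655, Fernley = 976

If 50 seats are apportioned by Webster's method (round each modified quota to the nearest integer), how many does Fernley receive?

Standard divisor 6099/50 ≈ 121.98; standard quotas: Oakdale 5.460, Rivermont 5.493, Pinehurst 6.378, Claybrook 7.378, Stonebridge 5.870, Millford 6.050, Ashgrove 5.370, Fernley 8.001.
Rounding to the nearest integer gives 5, 5, 6, 7, 6, 6, 5, 8 = 48 seats, so the divisor must be adjusted.
With modified divisor 120.5: modified quotas Oakdale 5.527, Rivermont 5.560, Pinehurst 6.456, Claybrook 7.469, Stonebridge 5.942, Millford 6.124, Ashgrove 5.436, Fernley 8.100.
Rounding to the nearest integer: Oakdale 6, Rivermont 6, Pinehurst 6, Claybrook 7, Stonebridge 6, Millford 6, Ashgrove 5, Fernley 8 (total 50).
Fernley receives 8.

8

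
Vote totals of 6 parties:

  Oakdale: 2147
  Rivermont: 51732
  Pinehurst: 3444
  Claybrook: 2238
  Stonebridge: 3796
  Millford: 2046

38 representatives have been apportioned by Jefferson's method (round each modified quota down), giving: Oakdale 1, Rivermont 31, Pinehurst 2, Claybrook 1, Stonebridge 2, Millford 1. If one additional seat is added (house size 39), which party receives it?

Rivermont

Priority for the next seat is population ÷ (current seats + 1).
Priorities: Oakdale 1073.500, Rivermont 1616.625, Pinehurst 1148.000, Claybrook 1119.000, Stonebridge 1265.333, Millford 1023.000.
Highest priority: Rivermont.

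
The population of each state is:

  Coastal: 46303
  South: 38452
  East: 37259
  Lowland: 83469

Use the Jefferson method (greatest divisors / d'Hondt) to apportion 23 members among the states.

Standard divisor 205483/23 ≈ 8934.043; standard quotas: Coastal 5.183, South 4.304, East 4.170, Lowland 9.343.
Rounding down gives 5, 4, 4, 9 = 22 seats, so the divisor must be adjusted.
With modified divisor 8000: modified quotas Coastal 5.788, South 4.806, East 4.657, Lowland 10.434.
Rounding down: Coastal 5, South 4, East 4, Lowland 10 (total 23).

Coastal 5; South 4; East 4; Lowland 10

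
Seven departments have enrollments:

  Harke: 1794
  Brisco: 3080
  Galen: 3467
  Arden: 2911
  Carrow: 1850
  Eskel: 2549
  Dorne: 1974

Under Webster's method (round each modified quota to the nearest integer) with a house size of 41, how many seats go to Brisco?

7

Standard divisor 17625/41 ≈ 429.878; standard quotas: Harke 4.173, Brisco 7.165, Galen 8.065, Arden 6.772, Carrow 4.304, Eskel 5.930, Dorne 4.592.
Rounding to the nearest integer gives Harke 4, Brisco 7, Galen 8, Arden 7, Carrow 4, Eskel 6, Dorne 5 — total 41, matching the house size, so no adjustment is needed.
Brisco receives 7.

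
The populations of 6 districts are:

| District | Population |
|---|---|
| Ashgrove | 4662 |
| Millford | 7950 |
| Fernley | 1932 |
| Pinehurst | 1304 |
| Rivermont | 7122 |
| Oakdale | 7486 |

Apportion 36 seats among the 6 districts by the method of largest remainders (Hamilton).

Ashgrove: 6; Millford: 9; Fernley: 2; Pinehurst: 2; Rivermont: 8; Oakdale: 9

The standard divisor is 30456/36 = 846.
Standard quotas: Ashgrove 5.5106, Millford 9.3972, Fernley 2.2837, Pinehurst 1.5414, Rivermont 8.4184, Oakdale 8.8487.
Lower quotas: Ashgrove 5, Millford 9, Fernley 2, Pinehurst 1, Rivermont 8, Oakdale 8 (sum 33, leaving 3 seats).
Remainders in descending order: Oakdale 0.8487, Pinehurst 0.5414, Ashgrove 0.5106, Rivermont 0.4184, Millford 0.3972, Fernley 0.2837.
The surplus seats go to Oakdale, Pinehurst, Ashgrove.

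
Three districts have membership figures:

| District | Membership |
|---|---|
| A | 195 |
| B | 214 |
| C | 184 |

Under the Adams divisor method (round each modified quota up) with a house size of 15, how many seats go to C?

5

Standard divisor 593/15 ≈ 39.533; standard quotas: A 4.933, B 5.413, C 4.654.
Rounding up gives 5, 6, 5 = 16 seats, so the divisor must be adjusted.
With modified divisor 44: modified quotas A 4.432, B 4.864, C 4.182.
Rounding up: A 5, B 5, C 5 (total 15).
C receives 5.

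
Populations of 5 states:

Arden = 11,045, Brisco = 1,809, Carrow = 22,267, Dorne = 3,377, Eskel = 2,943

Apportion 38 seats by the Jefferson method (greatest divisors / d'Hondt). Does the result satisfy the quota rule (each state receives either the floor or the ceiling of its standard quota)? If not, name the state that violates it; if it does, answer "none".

Standard quotas: Arden 10.128, Brisco 1.659, Carrow 20.418, Dorne 3.097, Eskel 2.699.
Jefferson allocation: Arden 10, Brisco 1, Carrow 22, Dorne 3, Eskel 2.
Carrow has quota 20.418 (lower 20, upper 21) but receives 22 — outside the quota interval.

Carrow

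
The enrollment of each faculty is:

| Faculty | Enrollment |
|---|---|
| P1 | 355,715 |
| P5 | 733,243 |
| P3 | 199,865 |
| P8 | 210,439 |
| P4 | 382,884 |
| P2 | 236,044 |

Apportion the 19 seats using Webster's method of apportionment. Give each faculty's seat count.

Standard divisor 2118190/19 ≈ 111483.684; standard quotas: P1 3.191, P5 6.577, P3 1.793, P8 1.888, P4 3.434, P2 2.117.
Rounding to the nearest integer gives P1 3, P5 7, P3 2, P8 2, P4 3, P2 2 — total 19, matching the house size, so no adjustment is needed.

P1 3, P5 7, P3 2, P8 2, P4 3, P2 2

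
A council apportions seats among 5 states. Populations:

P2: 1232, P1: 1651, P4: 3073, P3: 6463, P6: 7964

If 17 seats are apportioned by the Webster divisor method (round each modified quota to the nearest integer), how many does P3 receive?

Standard divisor 20383/17 ≈ 1199; standard quotas: P2 1.028, P1 1.377, P4 2.563, P3 5.390, P6 6.642.
Rounding to the nearest integer gives P2 1, P1 1, P4 3, P3 5, P6 7 — total 17, matching the house size, so no adjustment is needed.
P3 receives 5.

5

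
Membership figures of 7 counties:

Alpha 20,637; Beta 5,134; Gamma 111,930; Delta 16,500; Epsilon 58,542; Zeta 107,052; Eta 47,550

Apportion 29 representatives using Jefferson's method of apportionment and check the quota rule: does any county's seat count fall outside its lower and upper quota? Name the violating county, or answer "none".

Standard quotas: Alpha 1.629, Beta 0.405, Gamma 8.836, Delta 1.303, Epsilon 4.622, Zeta 8.451, Eta 3.754.
Jefferson allocation: Alpha 1, Beta 0, Gamma 9, Delta 1, Epsilon 5, Zeta 9, Eta 4.
Every allocation lies between the lower and upper quota.

none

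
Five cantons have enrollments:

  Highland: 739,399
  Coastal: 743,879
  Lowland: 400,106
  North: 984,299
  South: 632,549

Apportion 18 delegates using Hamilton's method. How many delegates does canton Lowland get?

Total 3500232; standard divisor 3500232/18 ≈ 194457.333.
Standard quotas: Highland 3.8024, Coastal 3.8254, Lowland 2.0576, North 5.0618, South 3.2529.
Lower quotas: Highland 3, Coastal 3, Lowland 2, North 5, South 3 (sum 16, leaving 2 seats).
Remainders in descending order: Coastal 0.8254, Highland 0.8024, South 0.2529, North 0.0618, Lowland 0.0576.
Largest remainders: Coastal, Highland receive the extra seats.
Lowland receives 2.

2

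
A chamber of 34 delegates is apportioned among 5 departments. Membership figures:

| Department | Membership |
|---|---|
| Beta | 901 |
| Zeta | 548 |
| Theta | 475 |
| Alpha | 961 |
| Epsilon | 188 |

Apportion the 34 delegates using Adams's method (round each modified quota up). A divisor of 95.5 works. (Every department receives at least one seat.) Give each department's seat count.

Beta 10; Zeta 6; Theta 5; Alpha 11; Epsilon 2

With modified divisor 95.5: modified quotas Beta 9.435, Zeta 5.738, Theta 4.974, Alpha 10.063, Epsilon 1.969.
Rounding up: Beta 10, Zeta 6, Theta 5, Alpha 11, Epsilon 2 (total 34).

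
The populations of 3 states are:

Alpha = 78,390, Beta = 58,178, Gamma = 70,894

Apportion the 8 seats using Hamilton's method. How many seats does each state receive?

The standard divisor is 207462/8 ≈ 25932.75.
Standard quotas: Alpha 3.0228, Beta 2.2434, Gamma 2.7338.
Lower quotas: Alpha 3, Beta 2, Gamma 2 (sum 7, leaving 1 seat).
Remainders in descending order: Gamma 0.7338, Beta 0.2434, Alpha 0.0228.
Largest remainder: Gamma receives the extra seat.

Alpha=3, Beta=2, Gamma=3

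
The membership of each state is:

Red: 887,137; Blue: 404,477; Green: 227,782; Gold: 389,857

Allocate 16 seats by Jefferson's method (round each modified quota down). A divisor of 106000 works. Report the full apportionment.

With modified divisor 106000: modified quotas Red 8.369, Blue 3.816, Green 2.149, Gold 3.678.
Rounding down: Red 8, Blue 3, Green 2, Gold 3 (total 16).

Red 8, Blue 3, Green 2, Gold 3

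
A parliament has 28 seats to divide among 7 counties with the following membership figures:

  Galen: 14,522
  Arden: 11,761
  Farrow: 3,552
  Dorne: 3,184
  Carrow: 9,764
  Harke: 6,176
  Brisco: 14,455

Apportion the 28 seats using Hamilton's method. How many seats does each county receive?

Galen: 7, Arden: 5, Farrow: 2, Dorne: 1, Carrow: 4, Harke: 3, Brisco: 6

The standard divisor is 63414/28 ≈ 2264.786.
Standard quotas: Galen 6.4121, Arden 5.1930, Farrow 1.5684, Dorne 1.4059, Carrow 4.3112, Harke 2.7270, Brisco 6.3825.
Lower quotas: Galen 6, Arden 5, Farrow 1, Dorne 1, Carrow 4, Harke 2, Brisco 6 (sum 25, leaving 3 seats).
Remainders in descending order: Harke 0.7270, Farrow 0.5684, Galen 0.4121, Dorne 0.4059, Brisco 0.3825, Carrow 0.3112, Arden 0.1930.
Largest remainders: Harke, Farrow, Galen receive the extra seats.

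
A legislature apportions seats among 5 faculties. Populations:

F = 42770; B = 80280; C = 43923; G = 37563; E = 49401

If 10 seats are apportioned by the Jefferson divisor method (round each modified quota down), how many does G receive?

Standard divisor 253937/10 ≈ 25393.7; standard quotas: F 1.684, B 3.161, C 1.730, G 1.479, E 1.945.
Rounding down gives 1, 3, 1, 1, 1 = 7 seats, so the divisor must be adjusted.
With modified divisor 20700: modified quotas F 2.066, B 3.878, C 2.122, G 1.815, E 2.387.
Rounding down: F 2, B 3, C 2, G 1, E 2 (total 10).
G receives 1.

1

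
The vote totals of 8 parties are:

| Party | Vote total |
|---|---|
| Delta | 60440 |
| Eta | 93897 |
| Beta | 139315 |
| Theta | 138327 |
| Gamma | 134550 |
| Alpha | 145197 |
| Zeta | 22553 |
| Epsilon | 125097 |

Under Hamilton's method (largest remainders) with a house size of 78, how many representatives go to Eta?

Total 859376; standard divisor 859376/78 ≈ 11017.641.
Standard quotas: Delta 5.4857, Eta 8.5224, Beta 12.6447, Theta 12.5550, Gamma 12.2122, Alpha 13.1786, Zeta 2.0470, Epsilon 11.3542.
Lower quotas: Delta 5, Eta 8, Beta 12, Theta 12, Gamma 12, Alpha 13, Zeta 2, Epsilon 11 (sum 75, leaving 3 seats).
Remainders in descending order: Beta 0.6447, Theta 0.5550, Eta 0.5224, Delta 0.4857, Epsilon 0.3542, Gamma 0.2122, Alpha 0.1786, Zeta 0.0470.
Largest remainders: Beta, Theta, Eta receive the extra seats.
Eta receives 9.

9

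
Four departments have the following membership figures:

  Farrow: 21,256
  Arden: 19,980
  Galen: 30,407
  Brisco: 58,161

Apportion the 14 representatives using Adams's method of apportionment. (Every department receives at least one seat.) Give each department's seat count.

Farrow=3; Arden=2; Galen=3; Brisco=6

Standard divisor 129804/14 ≈ 9271.714; standard quotas: Farrow 2.293, Arden 2.155, Galen 3.280, Brisco 6.273.
Rounding up gives 3, 3, 4, 7 = 17 seats, so the divisor must be adjusted.
With modified divisor 10400: modified quotas Farrow 2.044, Arden 1.921, Galen 2.924, Brisco 5.592.
Rounding up: Farrow 3, Arden 2, Galen 3, Brisco 6 (total 14).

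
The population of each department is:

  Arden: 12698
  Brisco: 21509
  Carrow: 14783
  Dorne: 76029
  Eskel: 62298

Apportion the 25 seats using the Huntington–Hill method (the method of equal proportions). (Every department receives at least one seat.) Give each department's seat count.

Arden 2, Brisco 3, Carrow 2, Dorne 10, Eskel 8

With divisor 7678: modified quotas Arden 1.654, Brisco 2.801, Carrow 1.925, Dorne 9.902, Eskel 8.114.
Geometric-mean thresholds: Arden √(1·2)=1.414, Brisco √(2·3)=2.449, Carrow √(1·2)=1.414, Dorne √(9·10)=9.487, Eskel √(8·9)=8.485.
Each quota rounded against its threshold gives Arden 2, Brisco 3, Carrow 2, Dorne 10, Eskel 8 (total 25).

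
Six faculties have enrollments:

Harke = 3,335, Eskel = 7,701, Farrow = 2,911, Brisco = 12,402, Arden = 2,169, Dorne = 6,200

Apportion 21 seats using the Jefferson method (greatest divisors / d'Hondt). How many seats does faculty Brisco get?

Standard divisor 34718/21 ≈ 1653.238; standard quotas: Harke 2.017, Eskel 4.658, Farrow 1.761, Brisco 7.502, Arden 1.312, Dorne 3.750.
Rounding down gives 2, 4, 1, 7, 1, 3 = 18 seats, so the divisor must be adjusted.
With modified divisor 1500: modified quotas Harke 2.223, Eskel 5.134, Farrow 1.941, Brisco 8.268, Arden 1.446, Dorne 4.133.
Rounding down: Harke 2, Eskel 5, Farrow 1, Brisco 8, Arden 1, Dorne 4 (total 21).
Brisco receives 8.

8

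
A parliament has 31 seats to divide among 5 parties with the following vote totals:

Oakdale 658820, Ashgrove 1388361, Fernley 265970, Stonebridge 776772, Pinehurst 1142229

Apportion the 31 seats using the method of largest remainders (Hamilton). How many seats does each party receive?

Oakdale: 5; Ashgrove: 10; Fernley: 2; Stonebridge: 6; Pinehurst: 8

The standard divisor is 4232152/31 ≈ 136521.032.
Standard quotas: Oakdale 4.8258, Ashgrove 10.1696, Fernley 1.9482, Stonebridge 5.6898, Pinehurst 8.3667.
Lower quotas: Oakdale 4, Ashgrove 10, Fernley 1, Stonebridge 5, Pinehurst 8 (sum 28, leaving 3 seats).
Remainders in descending order: Fernley 0.9482, Oakdale 0.8258, Stonebridge 0.6898, Pinehurst 0.3667, Ashgrove 0.1696.
The surplus seats go to Fernley, Oakdale, Stonebridge.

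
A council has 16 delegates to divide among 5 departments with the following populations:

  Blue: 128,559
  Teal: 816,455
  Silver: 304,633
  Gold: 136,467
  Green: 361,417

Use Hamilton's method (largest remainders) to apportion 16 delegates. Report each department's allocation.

Blue 1; Teal 8; Silver 3; Gold 1; Green 3

Total 1747531; standard divisor 1747531/16 ≈ 109220.688.
Standard quotas: Blue 1.1771, Teal 7.4753, Silver 2.7892, Gold 1.2495, Green 3.3091.
Lower quotas: Blue 1, Teal 7, Silver 2, Gold 1, Green 3 (sum 14, leaving 2 seats).
Remainders in descending order: Silver 0.7892, Teal 0.4753, Green 0.3091, Gold 0.2495, Blue 0.1771.
The surplus seats go to Silver, Teal.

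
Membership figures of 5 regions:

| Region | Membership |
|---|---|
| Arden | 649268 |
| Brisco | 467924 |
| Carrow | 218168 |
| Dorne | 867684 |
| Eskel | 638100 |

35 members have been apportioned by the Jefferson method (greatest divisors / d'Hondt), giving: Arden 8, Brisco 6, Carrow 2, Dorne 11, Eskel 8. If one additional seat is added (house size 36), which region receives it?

Carrow

Priority for the next seat is population ÷ (current seats + 1).
Priorities: Arden 72140.889, Brisco 66846.286, Carrow 72722.667, Dorne 72307.000, Eskel 70900.000.
Highest priority: Carrow.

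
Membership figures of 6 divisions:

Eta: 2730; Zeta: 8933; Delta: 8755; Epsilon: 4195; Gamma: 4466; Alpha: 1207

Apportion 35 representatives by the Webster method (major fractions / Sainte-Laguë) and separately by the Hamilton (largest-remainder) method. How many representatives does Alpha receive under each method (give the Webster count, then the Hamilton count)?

Webster: Eta 3, Zeta 11, Delta 10, Epsilon 5, Gamma 5, Alpha 1.
Hamilton: Eta 3, Zeta 10, Delta 10, Epsilon 5, Gamma 5, Alpha 2.
Alpha gets 1 under Webster and 2 under Hamilton.

1 and 2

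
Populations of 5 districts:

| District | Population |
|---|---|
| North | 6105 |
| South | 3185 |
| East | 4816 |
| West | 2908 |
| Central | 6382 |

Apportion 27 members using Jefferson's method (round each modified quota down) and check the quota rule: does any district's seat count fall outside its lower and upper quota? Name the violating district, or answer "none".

none

Standard quotas: North 7.045, South 3.676, East 5.558, West 3.356, Central 7.365.
Jefferson allocation: North 7, South 3, East 6, West 3, Central 8.
Every allocation lies between the lower and upper quota.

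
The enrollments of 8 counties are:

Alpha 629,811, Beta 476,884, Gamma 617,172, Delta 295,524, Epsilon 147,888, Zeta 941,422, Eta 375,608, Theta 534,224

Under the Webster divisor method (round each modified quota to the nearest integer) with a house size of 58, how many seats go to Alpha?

Standard divisor 4018533/58 ≈ 69285.052; standard quotas: Alpha 9.090, Beta 6.883, Gamma 8.908, Delta 4.265, Epsilon 2.134, Zeta 13.588, Eta 5.421, Theta 7.711.
Rounding to the nearest integer gives Alpha 9, Beta 7, Gamma 9, Delta 4, Epsilon 2, Zeta 14, Eta 5, Theta 8 — total 58, matching the house size, so no adjustment is needed.
Alpha receives 9.

9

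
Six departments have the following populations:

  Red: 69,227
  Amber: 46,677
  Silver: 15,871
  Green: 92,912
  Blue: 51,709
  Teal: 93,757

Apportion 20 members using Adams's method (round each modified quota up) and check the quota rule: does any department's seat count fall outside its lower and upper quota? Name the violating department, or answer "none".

Standard quotas: Red 3.740, Amber 2.522, Silver 0.858, Green 5.020, Blue 2.794, Teal 5.066.
Adams allocation: Red 3, Amber 3, Silver 1, Green 5, Blue 3, Teal 5.
Every allocation lies between the lower and upper quota.

none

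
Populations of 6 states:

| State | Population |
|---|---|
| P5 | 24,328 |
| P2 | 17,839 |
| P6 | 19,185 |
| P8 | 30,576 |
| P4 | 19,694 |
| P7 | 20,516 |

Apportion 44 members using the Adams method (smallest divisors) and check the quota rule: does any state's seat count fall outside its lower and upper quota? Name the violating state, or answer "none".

none

Standard quotas: P5 8.101, P2 5.940, P6 6.388, P8 10.181, P4 6.558, P7 6.832.
Adams allocation: P5 8, P2 6, P6 6, P8 10, P4 7, P7 7.
Every allocation lies between the lower and upper quota.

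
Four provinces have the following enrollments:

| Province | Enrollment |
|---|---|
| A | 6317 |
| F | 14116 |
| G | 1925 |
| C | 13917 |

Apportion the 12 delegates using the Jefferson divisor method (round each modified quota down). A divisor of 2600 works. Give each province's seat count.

With modified divisor 2600: modified quotas A 2.430, F 5.429, G 0.740, C 5.353.
Rounding down: A 2, F 5, G 0, C 5 (total 12).

A 2, F 5, G 0, C 5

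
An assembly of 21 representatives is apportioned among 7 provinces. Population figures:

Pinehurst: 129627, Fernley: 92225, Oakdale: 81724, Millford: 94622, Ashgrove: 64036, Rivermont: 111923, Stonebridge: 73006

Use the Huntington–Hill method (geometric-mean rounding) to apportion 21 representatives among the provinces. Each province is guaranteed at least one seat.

With divisor 31057: modified quotas Pinehurst 4.174, Fernley 2.970, Oakdale 2.631, Millford 3.047, Ashgrove 2.062, Rivermont 3.604, Stonebridge 2.351.
Geometric-mean thresholds: Pinehurst √(4·5)=4.472, Fernley √(2·3)=2.449, Oakdale √(2·3)=2.449, Millford √(3·4)=3.464, Ashgrove √(2·3)=2.449, Rivermont √(3·4)=3.464, Stonebridge √(2·3)=2.449.
Each quota rounded against its threshold gives Pinehurst 4, Fernley 3, Oakdale 3, Millford 3, Ashgrove 2, Rivermont 4, Stonebridge 2 (total 21).

Pinehurst: 4, Fernley: 3, Oakdale: 3, Millford: 3, Ashgrove: 2, Rivermont: 4, Stonebridge: 2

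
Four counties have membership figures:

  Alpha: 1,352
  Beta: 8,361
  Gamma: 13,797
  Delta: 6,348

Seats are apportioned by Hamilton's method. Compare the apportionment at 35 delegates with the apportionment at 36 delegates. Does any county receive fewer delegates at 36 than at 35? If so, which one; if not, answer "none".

At 35 seats: Alpha 2, Beta 10, Gamma 16, Delta 7.
At 36 seats: Alpha 1, Beta 10, Gamma 17, Delta 8.
Alpha drops from 2 to 1.

Alpha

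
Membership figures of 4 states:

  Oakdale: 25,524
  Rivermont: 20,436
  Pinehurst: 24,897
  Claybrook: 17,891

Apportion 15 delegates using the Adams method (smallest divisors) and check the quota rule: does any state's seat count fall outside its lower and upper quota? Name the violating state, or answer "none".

none

Standard quotas: Oakdale 4.314, Rivermont 3.454, Pinehurst 4.208, Claybrook 3.024.
Adams allocation: Oakdale 4, Rivermont 4, Pinehurst 4, Claybrook 3.
Every allocation lies between the lower and upper quota.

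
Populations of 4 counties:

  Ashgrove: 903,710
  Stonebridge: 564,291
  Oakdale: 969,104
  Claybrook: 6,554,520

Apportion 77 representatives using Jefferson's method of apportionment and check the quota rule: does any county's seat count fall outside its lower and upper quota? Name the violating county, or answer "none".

Standard quotas: Ashgrove 7.739, Stonebridge 4.832, Oakdale 8.299, Claybrook 56.130.
Jefferson allocation: Ashgrove 7, Stonebridge 4, Oakdale 8, Claybrook 58.
Claybrook has quota 56.130 (lower 56, upper 57) but receives 58 — outside the quota interval.

Claybrook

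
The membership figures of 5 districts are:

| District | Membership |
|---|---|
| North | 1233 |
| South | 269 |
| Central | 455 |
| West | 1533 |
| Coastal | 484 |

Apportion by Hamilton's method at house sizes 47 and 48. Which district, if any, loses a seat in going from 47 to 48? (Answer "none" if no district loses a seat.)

none

At 47 seats: North 15, South 3, Central 5, West 18, Coastal 6.
At 48 seats: North 15, South 3, Central 5, West 19, Coastal 6.
No district's allocation decreased.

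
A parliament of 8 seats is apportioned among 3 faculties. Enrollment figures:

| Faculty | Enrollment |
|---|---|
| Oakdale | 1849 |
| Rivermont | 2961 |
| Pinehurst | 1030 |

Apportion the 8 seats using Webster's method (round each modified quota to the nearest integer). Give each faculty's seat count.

Standard divisor 5840/8 ≈ 730; standard quotas: Oakdale 2.533, Rivermont 4.056, Pinehurst 1.411.
Rounding to the nearest integer gives Oakdale 3, Rivermont 4, Pinehurst 1 — total 8, matching the house size, so no adjustment is needed.

Oakdale 3; Rivermont 4; Pinehurst 1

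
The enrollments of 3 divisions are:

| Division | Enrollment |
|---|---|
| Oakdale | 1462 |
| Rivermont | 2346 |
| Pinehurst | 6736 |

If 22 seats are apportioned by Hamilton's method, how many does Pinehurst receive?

The standard divisor is 10544/22 ≈ 479.273.
Standard quotas: Oakdale 3.0505, Rivermont 4.8949, Pinehurst 14.0546.
Lower quotas: Oakdale 3, Rivermont 4, Pinehurst 14 (sum 21, leaving 1 seat).
Remainders in descending order: Rivermont 0.8949, Pinehurst 0.0546, Oakdale 0.0505.
Largest remainder: Rivermont receives the extra seat.
Pinehurst receives 14.

14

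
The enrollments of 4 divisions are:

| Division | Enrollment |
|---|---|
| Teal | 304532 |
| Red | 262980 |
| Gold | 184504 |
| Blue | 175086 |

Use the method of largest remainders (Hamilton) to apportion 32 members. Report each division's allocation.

Standard divisor: 927102 ÷ 32 ≈ 28971.938.
Standard quotas: Teal 10.5113, Red 9.0771, Gold 6.3684, Blue 6.0433.
Lower quotas: Teal 10, Red 9, Gold 6, Blue 6 (sum 31, leaving 1 seat).
Remainders in descending order: Teal 0.5113, Gold 0.3684, Red 0.0771, Blue 0.0433.
The surplus seat goes to Teal.

Teal: 11; Red: 9; Gold: 6; Blue: 6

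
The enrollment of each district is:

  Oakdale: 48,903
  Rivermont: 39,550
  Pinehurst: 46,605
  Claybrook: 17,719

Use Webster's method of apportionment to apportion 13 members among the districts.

Standard divisor 152777/13 ≈ 11752.077; standard quotas: Oakdale 4.161, Rivermont 3.365, Pinehurst 3.966, Claybrook 1.508.
Rounding to the nearest integer gives Oakdale 4, Rivermont 3, Pinehurst 4, Claybrook 2 — total 13, matching the house size, so no adjustment is needed.

Oakdale: 4; Rivermont: 3; Pinehurst: 4; Claybrook: 2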